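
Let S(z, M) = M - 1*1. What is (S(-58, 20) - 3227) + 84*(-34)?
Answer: -6064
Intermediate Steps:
S(z, M) = -1 + M (S(z, M) = M - 1 = -1 + M)
(S(-58, 20) - 3227) + 84*(-34) = ((-1 + 20) - 3227) + 84*(-34) = (19 - 3227) - 2856 = -3208 - 2856 = -6064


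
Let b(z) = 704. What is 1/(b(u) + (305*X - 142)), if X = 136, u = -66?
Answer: 1/42042 ≈ 2.3786e-5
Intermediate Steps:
1/(b(u) + (305*X - 142)) = 1/(704 + (305*136 - 142)) = 1/(704 + (41480 - 142)) = 1/(704 + 41338) = 1/42042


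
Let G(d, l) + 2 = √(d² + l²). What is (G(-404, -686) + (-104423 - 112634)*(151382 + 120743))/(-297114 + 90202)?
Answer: 59066636127/206912 - √158453/103456 ≈ 2.8547e+5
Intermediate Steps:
G(d, l) = -2 + √(d² + l²)
(G(-404, -686) + (-104423 - 112634)*(151382 + 120743))/(-297114 + 90202) = ((-2 + √((-404)² + (-686)²)) + (-104423 - 112634)*(151382 + 120743))/(-297114 + 90202) = ((-2 + √(163216 + 470596)) - 217057*272125)/(-206912) = ((-2 + √633812) - 59066636125)*(-1/206912) = ((-2 + 2*√158453) - 59066636125)*(-1/206912) = (-59066636127 + 2*√158453)*(-1/206912) = 59066636127/206912 - √158453/103456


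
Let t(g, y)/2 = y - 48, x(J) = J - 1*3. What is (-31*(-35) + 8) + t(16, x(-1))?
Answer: 989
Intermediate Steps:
x(J) = -3 + J (x(J) = J - 3 = -3 + J)
t(g, y) = -96 + 2*y (t(g, y) = 2*(y - 48) = 2*(-48 + y) = -96 + 2*y)
(-31*(-35) + 8) + t(16, x(-1)) = (-31*(-35) + 8) + (-96 + 2*(-3 - 1)) = (1085 + 8) + (-96 + 2*(-4)) = 1093 + (-96 - 8) = 1093 - 104 = 989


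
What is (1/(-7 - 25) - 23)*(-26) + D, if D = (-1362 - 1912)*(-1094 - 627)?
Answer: 90162445/16 ≈ 5.6352e+6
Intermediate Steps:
D = 5634554 (D = -3274*(-1721) = 5634554)
(1/(-7 - 25) - 23)*(-26) + D = (1/(-7 - 25) - 23)*(-26) + 5634554 = (1/(-32) - 23)*(-26) + 5634554 = (-1/32 - 23)*(-26) + 5634554 = -737/32*(-26) + 5634554 = 9581/16 + 5634554 = 90162445/16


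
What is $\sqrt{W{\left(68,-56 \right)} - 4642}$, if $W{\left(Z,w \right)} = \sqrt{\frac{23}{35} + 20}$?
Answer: $\frac{\sqrt{-5686450 + 35 \sqrt{25305}}}{35} \approx 68.099 i$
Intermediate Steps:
$W{\left(Z,w \right)} = \frac{\sqrt{25305}}{35}$ ($W{\left(Z,w \right)} = \sqrt{23 \cdot \frac{1}{35} + 20} = \sqrt{\frac{23}{35} + 20} = \sqrt{\frac{723}{35}} = \frac{\sqrt{25305}}{35}$)
$\sqrt{W{\left(68,-56 \right)} - 4642} = \sqrt{\frac{\sqrt{25305}}{35} - 4642} = \sqrt{-4642 + \frac{\sqrt{25305}}{35}}$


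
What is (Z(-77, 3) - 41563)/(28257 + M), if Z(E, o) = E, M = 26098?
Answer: -8328/10871 ≈ -0.76608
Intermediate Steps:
(Z(-77, 3) - 41563)/(28257 + M) = (-77 - 41563)/(28257 + 26098) = -41640/54355 = -41640*1/54355 = -8328/10871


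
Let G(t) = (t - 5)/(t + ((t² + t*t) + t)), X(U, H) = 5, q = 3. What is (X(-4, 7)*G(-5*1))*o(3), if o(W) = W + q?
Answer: -15/2 ≈ -7.5000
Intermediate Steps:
o(W) = 3 + W (o(W) = W + 3 = 3 + W)
G(t) = (-5 + t)/(2*t + 2*t²) (G(t) = (-5 + t)/(t + ((t² + t²) + t)) = (-5 + t)/(t + (2*t² + t)) = (-5 + t)/(t + (t + 2*t²)) = (-5 + t)/(2*t + 2*t²))
(X(-4, 7)*G(-5*1))*o(3) = (5*((-5 - 5*1)/(2*((-5*1))*(1 - 5*1))))*(3 + 3) = (5*((½)*(-5 - 5)/(-5*(1 - 5))))*6 = (5*((½)*(-⅕)*(-10)/(-4)))*6 = (5*((½)*(-⅕)*(-¼)*(-10)))*6 = (5*(-¼))*6 = -5/4*6 = -15/2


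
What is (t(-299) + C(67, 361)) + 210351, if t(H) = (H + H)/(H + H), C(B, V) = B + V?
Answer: 210780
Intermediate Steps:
t(H) = 1 (t(H) = (2*H)/((2*H)) = (2*H)*(1/(2*H)) = 1)
(t(-299) + C(67, 361)) + 210351 = (1 + (67 + 361)) + 210351 = (1 + 428) + 210351 = 429 + 210351 = 210780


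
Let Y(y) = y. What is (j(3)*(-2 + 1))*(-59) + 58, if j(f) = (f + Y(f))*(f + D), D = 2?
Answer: 1828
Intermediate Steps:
j(f) = 2*f*(2 + f) (j(f) = (f + f)*(f + 2) = (2*f)*(2 + f) = 2*f*(2 + f))
(j(3)*(-2 + 1))*(-59) + 58 = ((2*3*(2 + 3))*(-2 + 1))*(-59) + 58 = ((2*3*5)*(-1))*(-59) + 58 = (30*(-1))*(-59) + 58 = -30*(-59) + 58 = 1770 + 58 = 1828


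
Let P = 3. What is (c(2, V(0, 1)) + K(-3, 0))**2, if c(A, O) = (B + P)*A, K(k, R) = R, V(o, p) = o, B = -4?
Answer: 4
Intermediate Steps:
c(A, O) = -A (c(A, O) = (-4 + 3)*A = -A)
(c(2, V(0, 1)) + K(-3, 0))**2 = (-1*2 + 0)**2 = (-2 + 0)**2 = (-2)**2 = 4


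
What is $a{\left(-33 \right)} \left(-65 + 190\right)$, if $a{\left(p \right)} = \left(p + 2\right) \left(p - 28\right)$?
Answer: $236375$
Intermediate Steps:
$a{\left(p \right)} = \left(-28 + p\right) \left(2 + p\right)$ ($a{\left(p \right)} = \left(2 + p\right) \left(-28 + p\right) = \left(-28 + p\right) \left(2 + p\right)$)
$a{\left(-33 \right)} \left(-65 + 190\right) = \left(-56 + \left(-33\right)^{2} - -858\right) \left(-65 + 190\right) = \left(-56 + 1089 + 858\right) 125 = 1891 \cdot 125 = 236375$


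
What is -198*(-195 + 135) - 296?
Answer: 11584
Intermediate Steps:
-198*(-195 + 135) - 296 = -198*(-60) - 296 = 11880 - 296 = 11584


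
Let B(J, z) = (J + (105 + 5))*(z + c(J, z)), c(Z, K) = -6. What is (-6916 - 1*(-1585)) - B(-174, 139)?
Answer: 3181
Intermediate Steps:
B(J, z) = (-6 + z)*(110 + J) (B(J, z) = (J + (105 + 5))*(z - 6) = (J + 110)*(-6 + z) = (110 + J)*(-6 + z) = (-6 + z)*(110 + J))
(-6916 - 1*(-1585)) - B(-174, 139) = (-6916 - 1*(-1585)) - (-660 - 6*(-174) + 110*139 - 174*139) = (-6916 + 1585) - (-660 + 1044 + 15290 - 24186) = -5331 - 1*(-8512) = -5331 + 8512 = 3181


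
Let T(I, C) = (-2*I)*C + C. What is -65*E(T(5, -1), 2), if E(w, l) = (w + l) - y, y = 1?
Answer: -650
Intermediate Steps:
T(I, C) = C - 2*C*I (T(I, C) = -2*C*I + C = C - 2*C*I)
E(w, l) = -1 + l + w (E(w, l) = (w + l) - 1*1 = (l + w) - 1 = -1 + l + w)
-65*E(T(5, -1), 2) = -65*(-1 + 2 - (1 - 2*5)) = -65*(-1 + 2 - (1 - 10)) = -65*(-1 + 2 - 1*(-9)) = -65*(-1 + 2 + 9) = -65*10 = -650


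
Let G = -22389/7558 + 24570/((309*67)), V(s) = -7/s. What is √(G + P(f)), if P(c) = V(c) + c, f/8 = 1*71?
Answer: √31059446902866156162246/7406401636 ≈ 23.795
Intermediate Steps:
f = 568 (f = 8*(1*71) = 8*71 = 568)
G = -92606469/52157758 (G = -22389*1/7558 + 24570/20703 = -22389/7558 + 24570*(1/20703) = -22389/7558 + 8190/6901 = -92606469/52157758 ≈ -1.7755)
P(c) = c - 7/c (P(c) = -7/c + c = c - 7/c)
√(G + P(f)) = √(-92606469/52157758 + (568 - 7/568)) = √(-92606469/52157758 + 322617/568) = √(8387189469147/14812803272) = √31059446902866156162246/7406401636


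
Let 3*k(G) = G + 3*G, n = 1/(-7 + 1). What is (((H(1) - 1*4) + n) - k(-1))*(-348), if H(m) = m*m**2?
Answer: 638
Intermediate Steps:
n = -1/6 (n = 1/(-6) = -1/6 ≈ -0.16667)
H(m) = m**3
k(G) = 4*G/3 (k(G) = (G + 3*G)/3 = (4*G)/3 = 4*G/3)
(((H(1) - 1*4) + n) - k(-1))*(-348) = (((1**3 - 1*4) - 1/6) - 4*(-1)/3)*(-348) = (((1 - 4) - 1/6) - 1*(-4/3))*(-348) = ((-3 - 1/6) + 4/3)*(-348) = (-19/6 + 4/3)*(-348) = -11/6*(-348) = 638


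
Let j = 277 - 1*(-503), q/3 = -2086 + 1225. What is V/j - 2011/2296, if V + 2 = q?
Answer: -375187/89544 ≈ -4.1900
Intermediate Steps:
q = -2583 (q = 3*(-2086 + 1225) = 3*(-861) = -2583)
V = -2585 (V = -2 - 2583 = -2585)
j = 780 (j = 277 + 503 = 780)
V/j - 2011/2296 = -2585/780 - 2011/2296 = -2585*1/780 - 2011*1/2296 = -517/156 - 2011/2296 = -375187/89544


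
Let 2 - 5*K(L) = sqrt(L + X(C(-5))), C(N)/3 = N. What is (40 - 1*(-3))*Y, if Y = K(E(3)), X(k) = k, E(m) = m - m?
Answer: 86/5 - 43*I*sqrt(15)/5 ≈ 17.2 - 33.308*I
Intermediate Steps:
C(N) = 3*N
E(m) = 0
K(L) = 2/5 - sqrt(-15 + L)/5 (K(L) = 2/5 - sqrt(L + 3*(-5))/5 = 2/5 - sqrt(L - 15)/5 = 2/5 - sqrt(-15 + L)/5)
Y = 2/5 - I*sqrt(15)/5 (Y = 2/5 - sqrt(-15 + 0)/5 = 2/5 - I*sqrt(15)/5 ≈ 0.4 - 0.7746*I)
(40 - 1*(-3))*Y = (40 - 1*(-3))*(2/5 - I*sqrt(15)/5) = (40 + 3)*(2/5 - I*sqrt(15)/5) = 43*(2/5 - I*sqrt(15)/5) = 86/5 - 43*I*sqrt(15)/5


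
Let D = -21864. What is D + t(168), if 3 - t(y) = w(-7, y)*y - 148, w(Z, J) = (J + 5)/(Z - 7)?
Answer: -19637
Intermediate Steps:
w(Z, J) = (5 + J)/(-7 + Z)
t(y) = 151 - y*(-5/14 - y/14) (t(y) = 3 - (((5 + y)/(-7 - 7))*y - 148) = 3 - (((5 + y)/(-14))*y - 148) = 3 - ((-(5 + y)/14)*y - 148) = 3 - ((-5/14 - y/14)*y - 148) = 3 - (y*(-5/14 - y/14) - 148) = 3 - (-148 + y*(-5/14 - y/14)) = 3 + (148 - y*(-5/14 - y/14)) = 151 - y*(-5/14 - y/14))
D + t(168) = -21864 + (151 + (1/14)*168*(5 + 168)) = -21864 + (151 + (1/14)*168*173) = -21864 + (151 + 2076) = -21864 + 2227 = -19637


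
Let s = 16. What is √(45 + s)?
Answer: √61 ≈ 7.8102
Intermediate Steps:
√(45 + s) = √(45 + 16) = √61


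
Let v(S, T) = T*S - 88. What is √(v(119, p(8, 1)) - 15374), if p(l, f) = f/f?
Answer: I*√15343 ≈ 123.87*I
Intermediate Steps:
p(l, f) = 1
v(S, T) = -88 + S*T (v(S, T) = S*T - 88 = -88 + S*T)
√(v(119, p(8, 1)) - 15374) = √((-88 + 119*1) - 15374) = √((-88 + 119) - 15374) = √(31 - 15374) = √(-15343) = I*√15343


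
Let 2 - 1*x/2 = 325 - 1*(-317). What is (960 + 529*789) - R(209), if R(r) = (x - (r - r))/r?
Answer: 87434549/209 ≈ 4.1835e+5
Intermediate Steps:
x = -1280 (x = 4 - 2*(325 - 1*(-317)) = 4 - 2*(325 + 317) = 4 - 2*642 = 4 - 1284 = -1280)
R(r) = -1280/r (R(r) = (-1280 - (r - r))/r = (-1280 - 1*0)/r = (-1280 + 0)/r = -1280/r)
(960 + 529*789) - R(209) = (960 + 529*789) - (-1280)/209 = (960 + 417381) - (-1280)/209 = 418341 - 1*(-1280/209) = 418341 + 1280/209 = 87434549/209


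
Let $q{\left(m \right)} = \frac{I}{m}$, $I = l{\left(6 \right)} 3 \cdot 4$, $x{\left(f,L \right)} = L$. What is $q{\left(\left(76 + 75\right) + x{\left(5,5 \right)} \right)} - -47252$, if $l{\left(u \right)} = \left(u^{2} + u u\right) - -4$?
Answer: $\frac{614352}{13} \approx 47258.0$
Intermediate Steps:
$l{\left(u \right)} = 4 + 2 u^{2}$ ($l{\left(u \right)} = \left(u^{2} + u^{2}\right) + \left(-1 + 5\right) = 2 u^{2} + 4 = 4 + 2 u^{2}$)
$I = 912$ ($I = \left(4 + 2 \cdot 6^{2}\right) 3 \cdot 4 = \left(4 + 2 \cdot 36\right) 3 \cdot 4 = \left(4 + 72\right) 3 \cdot 4 = 76 \cdot 3 \cdot 4 = 228 \cdot 4 = 912$)
$q{\left(m \right)} = \frac{912}{m}$
$q{\left(\left(76 + 75\right) + x{\left(5,5 \right)} \right)} - -47252 = \frac{912}{\left(76 + 75\right) + 5} - -47252 = \frac{912}{151 + 5} + 47252 = \frac{912}{156} + 47252 = 912 \cdot \frac{1}{156} + 47252 = \frac{76}{13} + 47252 = \frac{614352}{13}$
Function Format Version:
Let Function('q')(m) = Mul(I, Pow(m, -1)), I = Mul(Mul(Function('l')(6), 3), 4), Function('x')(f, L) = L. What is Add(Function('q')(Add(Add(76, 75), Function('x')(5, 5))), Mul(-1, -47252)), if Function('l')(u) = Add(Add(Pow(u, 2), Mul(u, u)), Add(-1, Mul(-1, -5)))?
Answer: Rational(614352, 13) ≈ 47258.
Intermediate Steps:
Function('l')(u) = Add(4, Mul(2, Pow(u, 2))) (Function('l')(u) = Add(Add(Pow(u, 2), Pow(u, 2)), Add(-1, 5)) = Add(Mul(2, Pow(u, 2)), 4) = Add(4, Mul(2, Pow(u, 2))))
I = 912 (I = Mul(Mul(Add(4, Mul(2, Pow(6, 2))), 3), 4) = Mul(Mul(Add(4, Mul(2, 36)), 3), 4) = Mul(Mul(Add(4, 72), 3), 4) = Mul(Mul(76, 3), 4) = Mul(228, 4) = 912)
Function('q')(m) = Mul(912, Pow(m, -1))
Add(Function('q')(Add(Add(76, 75), Function('x')(5, 5))), Mul(-1, -47252)) = Add(Mul(912, Pow(Add(Add(76, 75), 5), -1)), Mul(-1, -47252)) = Add(Mul(912, Pow(Add(151, 5), -1)), 47252) = Add(Mul(912, Pow(156, -1)), 47252) = Add(Mul(912, Rational(1, 156)), 47252) = Add(Rational(76, 13), 47252) = Rational(614352, 13)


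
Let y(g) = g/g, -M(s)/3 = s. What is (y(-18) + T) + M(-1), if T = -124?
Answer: -120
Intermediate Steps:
M(s) = -3*s
y(g) = 1
(y(-18) + T) + M(-1) = (1 - 124) - 3*(-1) = -123 + 3 = -120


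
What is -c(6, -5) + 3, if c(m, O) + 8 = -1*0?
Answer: 11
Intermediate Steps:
c(m, O) = -8 (c(m, O) = -8 - 1*0 = -8 + 0 = -8)
-c(6, -5) + 3 = -1*(-8) + 3 = 8 + 3 = 11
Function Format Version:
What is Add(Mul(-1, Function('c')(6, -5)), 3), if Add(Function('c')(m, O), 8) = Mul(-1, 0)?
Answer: 11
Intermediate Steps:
Function('c')(m, O) = -8 (Function('c')(m, O) = Add(-8, Mul(-1, 0)) = Add(-8, 0) = -8)
Add(Mul(-1, Function('c')(6, -5)), 3) = Add(Mul(-1, -8), 3) = Add(8, 3) = 11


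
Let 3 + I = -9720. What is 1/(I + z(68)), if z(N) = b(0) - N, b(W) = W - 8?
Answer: -1/9799 ≈ -0.00010205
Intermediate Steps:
b(W) = -8 + W
z(N) = -8 - N (z(N) = (-8 + 0) - N = -8 - N)
I = -9723 (I = -3 - 9720 = -9723)
1/(I + z(68)) = 1/(-9723 + (-8 - 1*68)) = 1/(-9723 + (-8 - 68)) = 1/(-9723 - 76) = 1/(-9799) = -1/9799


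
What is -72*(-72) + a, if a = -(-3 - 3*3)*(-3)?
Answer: 5148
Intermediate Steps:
a = -36 (a = -(-3 - 9)*(-3) = -1*(-12)*(-3) = 12*(-3) = -36)
-72*(-72) + a = -72*(-72) - 36 = 5184 - 36 = 5148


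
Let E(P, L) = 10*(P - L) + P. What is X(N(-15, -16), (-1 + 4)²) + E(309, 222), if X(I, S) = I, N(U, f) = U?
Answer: 1164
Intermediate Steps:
E(P, L) = -10*L + 11*P (E(P, L) = (-10*L + 10*P) + P = -10*L + 11*P)
X(N(-15, -16), (-1 + 4)²) + E(309, 222) = -15 + (-10*222 + 11*309) = -15 + (-2220 + 3399) = -15 + 1179 = 1164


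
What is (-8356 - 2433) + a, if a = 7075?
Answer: -3714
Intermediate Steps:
(-8356 - 2433) + a = (-8356 - 2433) + 7075 = -10789 + 7075 = -3714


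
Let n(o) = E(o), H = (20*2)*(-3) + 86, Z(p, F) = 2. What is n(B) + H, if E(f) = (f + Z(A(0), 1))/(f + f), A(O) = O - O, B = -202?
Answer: -3384/101 ≈ -33.505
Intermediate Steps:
A(O) = 0
H = -34 (H = 40*(-3) + 86 = -120 + 86 = -34)
E(f) = (2 + f)/(2*f) (E(f) = (f + 2)/(f + f) = (2 + f)/((2*f)) = (2 + f)*(1/(2*f)) = (2 + f)/(2*f))
n(o) = (2 + o)/(2*o)
n(B) + H = (½)*(2 - 202)/(-202) - 34 = (½)*(-1/202)*(-200) - 34 = 50/101 - 34 = -3384/101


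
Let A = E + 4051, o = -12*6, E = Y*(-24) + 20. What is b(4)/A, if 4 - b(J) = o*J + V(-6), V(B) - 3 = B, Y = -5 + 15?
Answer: 295/3831 ≈ 0.077003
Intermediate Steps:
Y = 10
E = -220 (E = 10*(-24) + 20 = -240 + 20 = -220)
V(B) = 3 + B
o = -72
b(J) = 7 + 72*J (b(J) = 4 - (-72*J + (3 - 6)) = 4 - (-72*J - 3) = 4 - (-3 - 72*J) = 4 + (3 + 72*J) = 7 + 72*J)
A = 3831 (A = -220 + 4051 = 3831)
b(4)/A = (7 + 72*4)/3831 = (7 + 288)*(1/3831) = 295*(1/3831) = 295/3831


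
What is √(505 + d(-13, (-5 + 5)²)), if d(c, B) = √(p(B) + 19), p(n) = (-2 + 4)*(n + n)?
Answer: √(505 + √19) ≈ 22.569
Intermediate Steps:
p(n) = 4*n (p(n) = 2*(2*n) = 4*n)
d(c, B) = √(19 + 4*B) (d(c, B) = √(4*B + 19) = √(19 + 4*B))
√(505 + d(-13, (-5 + 5)²)) = √(505 + √(19 + 4*(-5 + 5)²)) = √(505 + √(19 + 4*0²)) = √(505 + √(19 + 4*0)) = √(505 + √(19 + 0)) = √(505 + √19)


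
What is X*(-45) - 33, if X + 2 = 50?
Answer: -2193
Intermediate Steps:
X = 48 (X = -2 + 50 = 48)
X*(-45) - 33 = 48*(-45) - 33 = -2160 - 33 = -2193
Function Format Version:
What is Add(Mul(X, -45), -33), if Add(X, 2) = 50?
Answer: -2193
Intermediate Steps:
X = 48 (X = Add(-2, 50) = 48)
Add(Mul(X, -45), -33) = Add(Mul(48, -45), -33) = Add(-2160, -33) = -2193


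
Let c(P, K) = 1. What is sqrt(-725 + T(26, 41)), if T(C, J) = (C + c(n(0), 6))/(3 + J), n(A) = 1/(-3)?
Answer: I*sqrt(350603)/22 ≈ 26.914*I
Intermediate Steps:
n(A) = -1/3 (n(A) = 1*(-1/3) = -1/3)
T(C, J) = (1 + C)/(3 + J) (T(C, J) = (C + 1)/(3 + J) = (1 + C)/(3 + J))
sqrt(-725 + T(26, 41)) = sqrt(-725 + (1 + 26)/(3 + 41)) = sqrt(-725 + 27/44) = sqrt(-31873/44) = I*sqrt(350603)/22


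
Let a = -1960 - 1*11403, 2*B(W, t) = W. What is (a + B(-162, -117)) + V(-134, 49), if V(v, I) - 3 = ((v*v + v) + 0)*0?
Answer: -13441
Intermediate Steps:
B(W, t) = W/2
V(v, I) = 3 (V(v, I) = 3 + ((v*v + v) + 0)*0 = 3 + ((v**2 + v) + 0)*0 = 3 + ((v + v**2) + 0)*0 = 3 + (v + v**2)*0 = 3 + 0 = 3)
a = -13363 (a = -1960 - 11403 = -13363)
(a + B(-162, -117)) + V(-134, 49) = (-13363 + (1/2)*(-162)) + 3 = (-13363 - 81) + 3 = -13444 + 3 = -13441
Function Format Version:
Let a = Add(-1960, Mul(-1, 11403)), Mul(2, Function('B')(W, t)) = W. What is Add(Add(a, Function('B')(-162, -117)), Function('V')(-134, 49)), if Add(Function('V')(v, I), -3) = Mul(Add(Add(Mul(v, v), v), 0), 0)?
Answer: -13441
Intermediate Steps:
Function('B')(W, t) = Mul(Rational(1, 2), W)
Function('V')(v, I) = 3 (Function('V')(v, I) = Add(3, Mul(Add(Add(Mul(v, v), v), 0), 0)) = Add(3, Mul(Add(Add(Pow(v, 2), v), 0), 0)) = Add(3, Mul(Add(Add(v, Pow(v, 2)), 0), 0)) = Add(3, Mul(Add(v, Pow(v, 2)), 0)) = Add(3, 0) = 3)
a = -13363 (a = Add(-1960, -11403) = -13363)
Add(Add(a, Function('B')(-162, -117)), Function('V')(-134, 49)) = Add(Add(-13363, Mul(Rational(1, 2), -162)), 3) = Add(Add(-13363, -81), 3) = Add(-13444, 3) = -13441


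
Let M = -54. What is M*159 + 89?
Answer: -8497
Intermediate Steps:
M*159 + 89 = -54*159 + 89 = -8586 + 89 = -8497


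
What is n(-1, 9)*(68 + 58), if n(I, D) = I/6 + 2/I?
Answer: -273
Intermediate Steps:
n(I, D) = 2/I + I/6 (n(I, D) = I*(⅙) + 2/I = I/6 + 2/I = 2/I + I/6)
n(-1, 9)*(68 + 58) = (2/(-1) + (⅙)*(-1))*(68 + 58) = (2*(-1) - ⅙)*126 = (-2 - ⅙)*126 = -13/6*126 = -273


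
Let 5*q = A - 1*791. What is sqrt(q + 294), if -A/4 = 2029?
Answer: I*sqrt(37185)/5 ≈ 38.567*I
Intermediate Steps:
A = -8116 (A = -4*2029 = -8116)
q = -8907/5 (q = (-8116 - 1*791)/5 = (-8116 - 791)/5 = (1/5)*(-8907) = -8907/5 ≈ -1781.4)
sqrt(q + 294) = sqrt(-8907/5 + 294) = sqrt(-7437/5) = I*sqrt(37185)/5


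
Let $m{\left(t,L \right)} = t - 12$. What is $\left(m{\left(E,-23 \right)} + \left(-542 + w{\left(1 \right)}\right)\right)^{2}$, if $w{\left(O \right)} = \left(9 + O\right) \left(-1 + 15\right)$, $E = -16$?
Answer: $184900$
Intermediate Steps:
$m{\left(t,L \right)} = -12 + t$ ($m{\left(t,L \right)} = t - 12 = -12 + t$)
$w{\left(O \right)} = 126 + 14 O$ ($w{\left(O \right)} = \left(9 + O\right) 14 = 126 + 14 O$)
$\left(m{\left(E,-23 \right)} + \left(-542 + w{\left(1 \right)}\right)\right)^{2} = \left(\left(-12 - 16\right) + \left(-542 + \left(126 + 14 \cdot 1\right)\right)\right)^{2} = \left(-28 + \left(-542 + \left(126 + 14\right)\right)\right)^{2} = \left(-28 + \left(-542 + 140\right)\right)^{2} = \left(-28 - 402\right)^{2} = \left(-430\right)^{2} = 184900$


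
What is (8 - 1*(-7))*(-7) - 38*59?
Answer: -2347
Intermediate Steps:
(8 - 1*(-7))*(-7) - 38*59 = (8 + 7)*(-7) - 2242 = 15*(-7) - 2242 = -105 - 2242 = -2347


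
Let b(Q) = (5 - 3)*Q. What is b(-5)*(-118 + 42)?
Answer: 760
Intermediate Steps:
b(Q) = 2*Q
b(-5)*(-118 + 42) = (2*(-5))*(-118 + 42) = -10*(-76) = 760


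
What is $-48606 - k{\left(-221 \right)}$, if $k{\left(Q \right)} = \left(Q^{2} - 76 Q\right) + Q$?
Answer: $-114022$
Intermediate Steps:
$k{\left(Q \right)} = Q^{2} - 75 Q$
$-48606 - k{\left(-221 \right)} = -48606 - - 221 \left(-75 - 221\right) = -48606 - \left(-221\right) \left(-296\right) = -48606 - 65416 = -114022$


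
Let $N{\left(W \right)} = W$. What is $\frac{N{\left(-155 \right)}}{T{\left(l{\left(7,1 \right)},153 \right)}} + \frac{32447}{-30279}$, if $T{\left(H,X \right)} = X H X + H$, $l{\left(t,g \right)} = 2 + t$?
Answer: $- \frac{456063445}{425298834} \approx -1.0723$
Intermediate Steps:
$T{\left(H,X \right)} = H + H X^{2}$ ($T{\left(H,X \right)} = H X X + H = H X^{2} + H = H + H X^{2}$)
$\frac{N{\left(-155 \right)}}{T{\left(l{\left(7,1 \right)},153 \right)}} + \frac{32447}{-30279} = - \frac{155}{\left(2 + 7\right) \left(1 + 153^{2}\right)} + \frac{32447}{-30279} = - \frac{155}{9 \left(1 + 23409\right)} + 32447 \left(- \frac{1}{30279}\right) = - \frac{155}{9 \cdot 23410} - \frac{32447}{30279} = - \frac{155}{210690} - \frac{32447}{30279} = \left(-155\right) \frac{1}{210690} - \frac{32447}{30279} = - \frac{31}{42138} - \frac{32447}{30279} = - \frac{456063445}{425298834}$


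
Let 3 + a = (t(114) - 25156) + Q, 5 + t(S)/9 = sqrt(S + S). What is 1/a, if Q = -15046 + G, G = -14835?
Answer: -55085/3034338757 - 18*sqrt(57)/3034338757 ≈ -1.8199e-5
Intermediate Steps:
Q = -29881 (Q = -15046 - 14835 = -29881)
t(S) = -45 + 9*sqrt(2)*sqrt(S) (t(S) = -45 + 9*sqrt(S + S) = -45 + 9*sqrt(2*S) = -45 + 9*(sqrt(2)*sqrt(S)) = -45 + 9*sqrt(2)*sqrt(S))
a = -55085 + 18*sqrt(57) (a = -3 + (((-45 + 9*sqrt(2)*sqrt(114)) - 25156) - 29881) = -3 + (((-45 + 18*sqrt(57)) - 25156) - 29881) = -3 + ((-25201 + 18*sqrt(57)) - 29881) = -3 + (-55082 + 18*sqrt(57)) = -55085 + 18*sqrt(57) ≈ -54949.)
1/a = 1/(-55085 + 18*sqrt(57))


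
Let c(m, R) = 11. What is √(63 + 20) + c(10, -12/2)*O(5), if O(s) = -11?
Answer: -121 + √83 ≈ -111.89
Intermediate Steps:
√(63 + 20) + c(10, -12/2)*O(5) = √(63 + 20) + 11*(-11) = √83 - 121 = -121 + √83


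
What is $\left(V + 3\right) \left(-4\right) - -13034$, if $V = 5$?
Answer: $13002$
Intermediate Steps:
$\left(V + 3\right) \left(-4\right) - -13034 = \left(5 + 3\right) \left(-4\right) - -13034 = 8 \left(-4\right) + 13034 = -32 + 13034 = 13002$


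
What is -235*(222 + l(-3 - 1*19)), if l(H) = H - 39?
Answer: -37835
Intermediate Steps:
l(H) = -39 + H
-235*(222 + l(-3 - 1*19)) = -235*(222 + (-39 + (-3 - 1*19))) = -235*(222 + (-39 + (-3 - 19))) = -235*(222 + (-39 - 22)) = -235*(222 - 61) = -235*161 = -37835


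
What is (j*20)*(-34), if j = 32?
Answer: -21760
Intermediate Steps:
(j*20)*(-34) = (32*20)*(-34) = 640*(-34) = -21760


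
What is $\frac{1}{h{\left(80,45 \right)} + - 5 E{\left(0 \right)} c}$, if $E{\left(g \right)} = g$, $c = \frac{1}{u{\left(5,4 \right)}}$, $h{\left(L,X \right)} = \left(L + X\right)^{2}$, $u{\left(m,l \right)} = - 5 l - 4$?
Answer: $\frac{1}{15625} \approx 6.4 \cdot 10^{-5}$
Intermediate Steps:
$u{\left(m,l \right)} = -4 - 5 l$
$c = - \frac{1}{24}$ ($c = \frac{1}{-4 - 20} = \frac{1}{-24} = - \frac{1}{24} \approx -0.041667$)
$\frac{1}{h{\left(80,45 \right)} + - 5 E{\left(0 \right)} c} = \frac{1}{\left(80 + 45\right)^{2} + \left(-5\right) 0 \left(- \frac{1}{24}\right)} = \frac{1}{125^{2} + 0 \left(- \frac{1}{24}\right)} = \frac{1}{15625 + 0} = \frac{1}{15625}$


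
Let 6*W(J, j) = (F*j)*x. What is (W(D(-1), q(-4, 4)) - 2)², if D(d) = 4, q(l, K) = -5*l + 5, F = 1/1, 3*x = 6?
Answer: 361/9 ≈ 40.111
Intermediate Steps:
x = 2 (x = (⅓)*6 = 2)
F = 1
q(l, K) = 5 - 5*l
W(J, j) = j/3 (W(J, j) = ((1*j)*2)/6 = (j*2)/6 = (2*j)/6 = j/3)
(W(D(-1), q(-4, 4)) - 2)² = ((5 - 5*(-4))/3 - 2)² = ((5 + 20)/3 - 2)² = ((⅓)*25 - 2)² = (25/3 - 2)² = (19/3)² = 361/9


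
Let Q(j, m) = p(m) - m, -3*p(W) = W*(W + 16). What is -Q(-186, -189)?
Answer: 10710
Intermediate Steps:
p(W) = -W*(16 + W)/3 (p(W) = -W*(W + 16)/3 = -W*(16 + W)/3)
Q(j, m) = -m - m*(16 + m)/3 (Q(j, m) = -m*(16 + m)/3 - m = -m - m*(16 + m)/3)
-Q(-186, -189) = -(-189)*(-19 - 1*(-189))/3 = -(-189)*(-19 + 189)/3 = -(-189)*170/3 = -1*(-10710) = 10710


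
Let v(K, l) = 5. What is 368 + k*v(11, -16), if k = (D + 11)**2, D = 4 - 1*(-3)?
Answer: 1988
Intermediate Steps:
D = 7 (D = 4 + 3 = 7)
k = 324 (k = (7 + 11)**2 = 18**2 = 324)
368 + k*v(11, -16) = 368 + 324*5 = 368 + 1620 = 1988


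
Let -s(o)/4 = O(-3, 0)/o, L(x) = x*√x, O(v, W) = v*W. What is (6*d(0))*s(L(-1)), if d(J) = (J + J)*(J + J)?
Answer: 0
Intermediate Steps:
O(v, W) = W*v
L(x) = x^(3/2)
d(J) = 4*J² (d(J) = (2*J)*(2*J) = 4*J²)
s(o) = 0 (s(o) = -4*0*(-3)/o = -0/o = -4*0 = 0)
(6*d(0))*s(L(-1)) = (6*(4*0²))*0 = (6*(4*0))*0 = (6*0)*0 = 0*0 = 0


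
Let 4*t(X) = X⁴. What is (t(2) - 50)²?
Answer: 2116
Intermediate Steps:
t(X) = X⁴/4
(t(2) - 50)² = ((¼)*2⁴ - 50)² = ((¼)*16 - 50)² = (4 - 50)² = (-46)² = 2116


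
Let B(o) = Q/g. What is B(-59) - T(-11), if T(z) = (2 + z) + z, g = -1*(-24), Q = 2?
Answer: 241/12 ≈ 20.083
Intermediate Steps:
g = 24
T(z) = 2 + 2*z
B(o) = 1/12 (B(o) = 2/24 = 2*(1/24) = 1/12)
B(-59) - T(-11) = 1/12 - (2 + 2*(-11)) = 1/12 - (2 - 22) = 1/12 - 1*(-20) = 1/12 + 20 = 241/12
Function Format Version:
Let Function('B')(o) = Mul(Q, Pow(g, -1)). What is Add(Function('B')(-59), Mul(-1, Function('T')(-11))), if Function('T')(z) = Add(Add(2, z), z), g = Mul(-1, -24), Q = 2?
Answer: Rational(241, 12) ≈ 20.083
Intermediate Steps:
g = 24
Function('T')(z) = Add(2, Mul(2, z))
Function('B')(o) = Rational(1, 12) (Function('B')(o) = Mul(2, Pow(24, -1)) = Mul(2, Rational(1, 24)) = Rational(1, 12))
Add(Function('B')(-59), Mul(-1, Function('T')(-11))) = Add(Rational(1, 12), Mul(-1, Add(2, Mul(2, -11)))) = Add(Rational(1, 12), Mul(-1, Add(2, -22))) = Add(Rational(1, 12), Mul(-1, -20)) = Add(Rational(1, 12), 20) = Rational(241, 12)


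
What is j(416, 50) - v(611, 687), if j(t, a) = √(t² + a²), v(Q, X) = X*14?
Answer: -9618 + 2*√43889 ≈ -9199.0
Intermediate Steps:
v(Q, X) = 14*X
j(t, a) = √(a² + t²)
j(416, 50) - v(611, 687) = √(50² + 416²) - 14*687 = √(2500 + 173056) - 1*9618 = √175556 - 9618 = 2*√43889 - 9618 = -9618 + 2*√43889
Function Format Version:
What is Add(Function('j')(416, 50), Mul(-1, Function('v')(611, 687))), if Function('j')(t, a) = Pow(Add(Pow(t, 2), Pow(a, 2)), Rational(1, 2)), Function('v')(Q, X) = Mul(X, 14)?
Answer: Add(-9618, Mul(2, Pow(43889, Rational(1, 2)))) ≈ -9199.0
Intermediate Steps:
Function('v')(Q, X) = Mul(14, X)
Function('j')(t, a) = Pow(Add(Pow(a, 2), Pow(t, 2)), Rational(1, 2))
Add(Function('j')(416, 50), Mul(-1, Function('v')(611, 687))) = Add(Pow(Add(Pow(50, 2), Pow(416, 2)), Rational(1, 2)), Mul(-1, Mul(14, 687))) = Add(Pow(Add(2500, 173056), Rational(1, 2)), Mul(-1, 9618)) = Add(Pow(175556, Rational(1, 2)), -9618) = Add(Mul(2, Pow(43889, Rational(1, 2))), -9618) = Add(-9618, Mul(2, Pow(43889, Rational(1, 2))))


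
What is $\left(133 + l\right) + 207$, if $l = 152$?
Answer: $492$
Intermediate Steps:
$\left(133 + l\right) + 207 = \left(133 + 152\right) + 207 = 285 + 207 = 492$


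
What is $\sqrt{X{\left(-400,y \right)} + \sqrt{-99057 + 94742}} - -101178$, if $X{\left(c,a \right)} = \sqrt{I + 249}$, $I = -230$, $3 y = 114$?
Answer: $101178 + \sqrt{\sqrt{19} + i \sqrt{4315}} \approx 1.0118 \cdot 10^{5} + 5.5441 i$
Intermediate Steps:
$y = 38$ ($y = \frac{1}{3} \cdot 114 = 38$)
$X{\left(c,a \right)} = \sqrt{19}$ ($X{\left(c,a \right)} = \sqrt{-230 + 249} = \sqrt{19}$)
$\sqrt{X{\left(-400,y \right)} + \sqrt{-99057 + 94742}} - -101178 = \sqrt{\sqrt{19} + \sqrt{-99057 + 94742}} - -101178 = \sqrt{\sqrt{19} + \sqrt{-4315}} + 101178 = \sqrt{\sqrt{19} + i \sqrt{4315}} + 101178 = 101178 + \sqrt{\sqrt{19} + i \sqrt{4315}}$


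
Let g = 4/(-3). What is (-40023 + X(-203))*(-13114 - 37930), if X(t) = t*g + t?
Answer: 6118440104/3 ≈ 2.0395e+9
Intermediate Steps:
g = -4/3 (g = 4*(-⅓) = -4/3 ≈ -1.3333)
X(t) = -t/3 (X(t) = t*(-4/3) + t = -4*t/3 + t = -t/3)
(-40023 + X(-203))*(-13114 - 37930) = (-40023 - ⅓*(-203))*(-13114 - 37930) = (-40023 + 203/3)*(-51044) = -119866/3*(-51044) = 6118440104/3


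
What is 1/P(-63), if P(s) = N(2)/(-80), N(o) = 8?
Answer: -10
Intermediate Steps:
P(s) = -⅒ (P(s) = 8/(-80) = 8*(-1/80) = -⅒)
1/P(-63) = 1/(-⅒) = -10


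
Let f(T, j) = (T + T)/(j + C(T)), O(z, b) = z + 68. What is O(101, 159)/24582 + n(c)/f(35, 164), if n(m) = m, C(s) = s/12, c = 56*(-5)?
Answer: -16412413/24582 ≈ -667.66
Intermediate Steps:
O(z, b) = 68 + z
c = -280
C(s) = s/12 (C(s) = s*(1/12) = s/12)
f(T, j) = 2*T/(j + T/12) (f(T, j) = (T + T)/(j + T/12) = (2*T)/(j + T/12) = 2*T/(j + T/12))
O(101, 159)/24582 + n(c)/f(35, 164) = (68 + 101)/24582 - 280/(24*35/(35 + 12*164)) = 169*(1/24582) - 280/(24*35/(35 + 1968)) = 169/24582 - 280/(24*35/2003) = 169/24582 - 280/(24*35*(1/2003)) = 169/24582 - 280/840/2003 = 169/24582 - 280*2003/840 = 169/24582 - 2003/3 = -16412413/24582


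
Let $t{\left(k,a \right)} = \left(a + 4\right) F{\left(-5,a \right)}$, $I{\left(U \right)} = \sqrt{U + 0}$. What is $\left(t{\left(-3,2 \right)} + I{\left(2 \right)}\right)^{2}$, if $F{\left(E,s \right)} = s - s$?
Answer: $2$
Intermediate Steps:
$F{\left(E,s \right)} = 0$
$I{\left(U \right)} = \sqrt{U}$
$t{\left(k,a \right)} = 0$ ($t{\left(k,a \right)} = \left(a + 4\right) 0 = \left(4 + a\right) 0 = 0$)
$\left(t{\left(-3,2 \right)} + I{\left(2 \right)}\right)^{2} = \left(0 + \sqrt{2}\right)^{2} = \left(\sqrt{2}\right)^{2} = 2$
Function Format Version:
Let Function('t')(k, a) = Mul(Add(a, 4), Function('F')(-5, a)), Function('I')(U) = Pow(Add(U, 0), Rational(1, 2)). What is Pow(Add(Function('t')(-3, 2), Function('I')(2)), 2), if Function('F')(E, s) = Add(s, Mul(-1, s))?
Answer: 2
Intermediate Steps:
Function('F')(E, s) = 0
Function('I')(U) = Pow(U, Rational(1, 2))
Function('t')(k, a) = 0 (Function('t')(k, a) = Mul(Add(a, 4), 0) = Mul(Add(4, a), 0) = 0)
Pow(Add(Function('t')(-3, 2), Function('I')(2)), 2) = Pow(Add(0, Pow(2, Rational(1, 2))), 2) = Pow(Pow(2, Rational(1, 2)), 2) = 2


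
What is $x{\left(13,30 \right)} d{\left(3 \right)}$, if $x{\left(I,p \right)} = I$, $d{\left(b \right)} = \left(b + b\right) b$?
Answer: $234$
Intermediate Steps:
$d{\left(b \right)} = 2 b^{2}$ ($d{\left(b \right)} = 2 b b = 2 b^{2}$)
$x{\left(13,30 \right)} d{\left(3 \right)} = 13 \cdot 2 \cdot 3^{2} = 13 \cdot 2 \cdot 9 = 13 \cdot 18 = 234$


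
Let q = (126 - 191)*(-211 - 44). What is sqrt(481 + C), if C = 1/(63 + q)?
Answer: sqrt(133151900802)/16638 ≈ 21.932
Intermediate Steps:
q = 16575 (q = -65*(-255) = 16575)
C = 1/16638 (C = 1/(63 + 16575) = 1/16638 ≈ 6.0103e-5)
sqrt(481 + C) = sqrt(481 + 1/16638) = sqrt(8002879/16638) = sqrt(133151900802)/16638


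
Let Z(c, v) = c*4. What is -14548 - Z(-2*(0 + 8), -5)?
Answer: -14484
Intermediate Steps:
Z(c, v) = 4*c
-14548 - Z(-2*(0 + 8), -5) = -14548 - 4*(-2*(0 + 8)) = -14548 - 4*(-2*8) = -14548 - 4*(-16) = -14548 - 1*(-64) = -14548 + 64 = -14484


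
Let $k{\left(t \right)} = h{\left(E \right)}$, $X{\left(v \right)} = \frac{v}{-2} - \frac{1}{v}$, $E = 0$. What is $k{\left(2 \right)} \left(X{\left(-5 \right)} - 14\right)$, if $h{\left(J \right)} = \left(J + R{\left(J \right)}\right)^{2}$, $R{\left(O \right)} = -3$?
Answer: $- \frac{1017}{10} \approx -101.7$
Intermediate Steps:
$h{\left(J \right)} = \left(-3 + J\right)^{2}$ ($h{\left(J \right)} = \left(J - 3\right)^{2} = \left(-3 + J\right)^{2}$)
$X{\left(v \right)} = - \frac{1}{v} - \frac{v}{2}$ ($X{\left(v \right)} = v \left(- \frac{1}{2}\right) - \frac{1}{v} = - \frac{v}{2} - \frac{1}{v} = - \frac{1}{v} - \frac{v}{2}$)
$k{\left(t \right)} = 9$ ($k{\left(t \right)} = \left(-3 + 0\right)^{2} = \left(-3\right)^{2} = 9$)
$k{\left(2 \right)} \left(X{\left(-5 \right)} - 14\right) = 9 \left(\left(- \frac{1}{-5} - - \frac{5}{2}\right) - 14\right) = 9 \left(\left(\left(-1\right) \left(- \frac{1}{5}\right) + \frac{5}{2}\right) - 14\right) = 9 \left(\left(\frac{1}{5} + \frac{5}{2}\right) - 14\right) = 9 \left(\frac{27}{10} - 14\right) = 9 \left(- \frac{113}{10}\right) = - \frac{1017}{10}$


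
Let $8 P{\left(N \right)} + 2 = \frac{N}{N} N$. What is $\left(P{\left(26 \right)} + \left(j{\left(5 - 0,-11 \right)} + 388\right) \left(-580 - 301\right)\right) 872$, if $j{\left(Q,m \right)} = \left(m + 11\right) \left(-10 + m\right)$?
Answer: $-298071400$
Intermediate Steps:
$P{\left(N \right)} = - \frac{1}{4} + \frac{N}{8}$ ($P{\left(N \right)} = - \frac{1}{4} + \frac{\frac{N}{N} N}{8} = - \frac{1}{4} + \frac{1 N}{8} = - \frac{1}{4} + \frac{N}{8}$)
$j{\left(Q,m \right)} = \left(-10 + m\right) \left(11 + m\right)$ ($j{\left(Q,m \right)} = \left(11 + m\right) \left(-10 + m\right) = \left(-10 + m\right) \left(11 + m\right)$)
$\left(P{\left(26 \right)} + \left(j{\left(5 - 0,-11 \right)} + 388\right) \left(-580 - 301\right)\right) 872 = \left(\left(- \frac{1}{4} + \frac{1}{8} \cdot 26\right) + \left(\left(-110 - 11 + \left(-11\right)^{2}\right) + 388\right) \left(-580 - 301\right)\right) 872 = \left(\left(- \frac{1}{4} + \frac{13}{4}\right) + \left(\left(-110 - 11 + 121\right) + 388\right) \left(-881\right)\right) 872 = \left(3 + \left(0 + 388\right) \left(-881\right)\right) 872 = \left(3 + 388 \left(-881\right)\right) 872 = \left(3 - 341828\right) 872 = \left(-341825\right) 872 = -298071400$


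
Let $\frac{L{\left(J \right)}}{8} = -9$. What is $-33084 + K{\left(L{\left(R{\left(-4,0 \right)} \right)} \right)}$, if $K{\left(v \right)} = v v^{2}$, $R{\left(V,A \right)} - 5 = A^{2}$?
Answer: $-406332$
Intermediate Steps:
$R{\left(V,A \right)} = 5 + A^{2}$
$L{\left(J \right)} = -72$ ($L{\left(J \right)} = 8 \left(-9\right) = -72$)
$K{\left(v \right)} = v^{3}$
$-33084 + K{\left(L{\left(R{\left(-4,0 \right)} \right)} \right)} = -33084 + \left(-72\right)^{3} = -33084 - 373248 = -406332$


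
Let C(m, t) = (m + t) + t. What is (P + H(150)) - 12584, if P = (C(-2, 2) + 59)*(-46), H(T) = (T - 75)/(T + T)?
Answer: -61559/4 ≈ -15390.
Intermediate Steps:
C(m, t) = m + 2*t
H(T) = (-75 + T)/(2*T) (H(T) = (-75 + T)/((2*T)) = (-75 + T)*(1/(2*T)) = (-75 + T)/(2*T))
P = -2806 (P = ((-2 + 2*2) + 59)*(-46) = ((-2 + 4) + 59)*(-46) = (2 + 59)*(-46) = 61*(-46) = -2806)
(P + H(150)) - 12584 = (-2806 + (1/2)*(-75 + 150)/150) - 12584 = (-2806 + (1/2)*(1/150)*75) - 12584 = (-2806 + 1/4) - 12584 = -11223/4 - 12584 = -61559/4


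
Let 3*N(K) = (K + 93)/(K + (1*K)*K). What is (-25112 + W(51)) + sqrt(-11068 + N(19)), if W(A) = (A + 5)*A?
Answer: -22256 + 4*I*sqrt(56186895)/285 ≈ -22256.0 + 105.2*I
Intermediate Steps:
N(K) = (93 + K)/(3*(K + K**2)) (N(K) = ((K + 93)/(K + (1*K)*K))/3 = ((93 + K)/(K + K*K))/3 = ((93 + K)/(K + K**2))/3 = (93 + K)/(3*(K + K**2)))
W(A) = A*(5 + A) (W(A) = (5 + A)*A = A*(5 + A))
(-25112 + W(51)) + sqrt(-11068 + N(19)) = (-25112 + 51*(5 + 51)) + sqrt(-11068 + (1/3)*(93 + 19)/(19*(1 + 19))) = (-25112 + 51*56) + sqrt(-11068 + (1/3)*(1/19)*112/20) = (-25112 + 2856) + sqrt(-11068 + (1/3)*(1/19)*(1/20)*112) = -22256 + sqrt(-11068 + 28/285) = -22256 + sqrt(-3154352/285) = -22256 + 4*I*sqrt(56186895)/285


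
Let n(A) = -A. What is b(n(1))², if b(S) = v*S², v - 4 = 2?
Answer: 36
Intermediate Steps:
v = 6 (v = 4 + 2 = 6)
b(S) = 6*S²
b(n(1))² = (6*(-1*1)²)² = (6*(-1)²)² = (6*1)² = 6² = 36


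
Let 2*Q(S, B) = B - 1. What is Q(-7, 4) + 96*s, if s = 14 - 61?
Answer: -9021/2 ≈ -4510.5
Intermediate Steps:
Q(S, B) = -½ + B/2 (Q(S, B) = (B - 1)/2 = (-1 + B)/2 = -½ + B/2)
s = -47
Q(-7, 4) + 96*s = (-½ + (½)*4) + 96*(-47) = (-½ + 2) - 4512 = 3/2 - 4512 = -9021/2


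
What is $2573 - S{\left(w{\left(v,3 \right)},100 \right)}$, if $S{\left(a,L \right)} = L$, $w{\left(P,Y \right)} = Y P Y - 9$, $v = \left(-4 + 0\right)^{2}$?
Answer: $2473$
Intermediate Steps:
$v = 16$ ($v = \left(-4\right)^{2} = 16$)
$w{\left(P,Y \right)} = -9 + P Y^{2}$ ($w{\left(P,Y \right)} = P Y Y - 9 = P Y^{2} - 9 = -9 + P Y^{2}$)
$2573 - S{\left(w{\left(v,3 \right)},100 \right)} = 2573 - 100 = 2473$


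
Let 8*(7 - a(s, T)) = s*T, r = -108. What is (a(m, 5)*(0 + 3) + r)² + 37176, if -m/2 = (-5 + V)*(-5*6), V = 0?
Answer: 1053105/4 ≈ 2.6328e+5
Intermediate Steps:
m = -300 (m = -2*(-5 + 0)*(-5*6) = -(-10)*(-30) = -2*150 = -300)
a(s, T) = 7 - T*s/8 (a(s, T) = 7 - s*T/8 = 7 - T*s/8)
(a(m, 5)*(0 + 3) + r)² + 37176 = ((7 - ⅛*5*(-300))*(0 + 3) - 108)² + 37176 = ((7 + 375/2)*3 - 108)² + 37176 = ((389/2)*3 - 108)² + 37176 = (1167/2 - 108)² + 37176 = (951/2)² + 37176 = 904401/4 + 37176 = 1053105/4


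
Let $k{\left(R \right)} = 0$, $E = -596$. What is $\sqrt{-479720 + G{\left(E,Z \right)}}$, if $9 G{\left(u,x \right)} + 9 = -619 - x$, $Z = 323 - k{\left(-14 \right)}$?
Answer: $\frac{i \sqrt{4318431}}{3} \approx 692.69 i$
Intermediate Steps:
$Z = 323$ ($Z = 323 - 0 = 323 + 0 = 323$)
$G{\left(u,x \right)} = - \frac{628}{9} - \frac{x}{9}$ ($G{\left(u,x \right)} = -1 + \frac{-619 - x}{9} = -1 - \left(\frac{619}{9} + \frac{x}{9}\right) = - \frac{628}{9} - \frac{x}{9}$)
$\sqrt{-479720 + G{\left(E,Z \right)}} = \sqrt{-479720 - \frac{317}{3}} = \sqrt{- \frac{1439477}{3}} = \frac{i \sqrt{4318431}}{3}$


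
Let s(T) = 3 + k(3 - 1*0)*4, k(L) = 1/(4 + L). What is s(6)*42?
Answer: 150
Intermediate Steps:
s(T) = 25/7 (s(T) = 3 + 4/(4 + (3 - 1*0)) = 3 + 4/(4 + (3 + 0)) = 3 + 4/(4 + 3) = 3 + 4/7 = 25/7)
s(6)*42 = (25/7)*42 = 150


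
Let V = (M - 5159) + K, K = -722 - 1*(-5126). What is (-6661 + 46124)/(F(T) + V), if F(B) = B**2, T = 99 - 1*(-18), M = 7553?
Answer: 39463/20487 ≈ 1.9262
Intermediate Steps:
K = 4404 (K = -722 + 5126 = 4404)
V = 6798 (V = (7553 - 5159) + 4404 = 2394 + 4404 = 6798)
T = 117 (T = 99 + 18 = 117)
(-6661 + 46124)/(F(T) + V) = (-6661 + 46124)/(117**2 + 6798) = 39463/(13689 + 6798) = 39463/20487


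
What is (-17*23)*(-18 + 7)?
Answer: 4301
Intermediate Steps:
(-17*23)*(-18 + 7) = -391*(-11) = 4301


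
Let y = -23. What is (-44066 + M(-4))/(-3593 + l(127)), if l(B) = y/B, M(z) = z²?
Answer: 2797175/228167 ≈ 12.259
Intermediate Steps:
l(B) = -23/B
(-44066 + M(-4))/(-3593 + l(127)) = (-44066 + (-4)²)/(-3593 - 23/127) = (-44066 + 16)/(-3593 - 23*1/127) = -44050/(-3593 - 23/127) = -44050/(-456334/127) = -44050*(-127/456334) = 2797175/228167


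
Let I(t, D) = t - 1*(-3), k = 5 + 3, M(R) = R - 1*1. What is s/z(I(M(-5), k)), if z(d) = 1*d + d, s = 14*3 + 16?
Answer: -29/3 ≈ -9.6667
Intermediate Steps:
M(R) = -1 + R (M(R) = R - 1 = -1 + R)
s = 58 (s = 42 + 16 = 58)
k = 8
I(t, D) = 3 + t (I(t, D) = t + 3 = 3 + t)
z(d) = 2*d (z(d) = d + d = 2*d)
s/z(I(M(-5), k)) = 58/((2*(3 + (-1 - 5)))) = 58/((2*(3 - 6))) = 58/((2*(-3))) = 58/(-6) = 58*(-⅙) = -29/3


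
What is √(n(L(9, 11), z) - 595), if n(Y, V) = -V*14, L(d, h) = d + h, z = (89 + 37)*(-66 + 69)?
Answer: 29*I*√7 ≈ 76.727*I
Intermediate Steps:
z = 378 (z = 126*3 = 378)
n(Y, V) = -14*V
√(n(L(9, 11), z) - 595) = √(-14*378 - 595) = √(-5292 - 595) = √(-5887) = 29*I*√7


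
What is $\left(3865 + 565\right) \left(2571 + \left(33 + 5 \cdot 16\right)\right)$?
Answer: $11890120$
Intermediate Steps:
$\left(3865 + 565\right) \left(2571 + \left(33 + 5 \cdot 16\right)\right) = 4430 \left(2571 + \left(33 + 80\right)\right) = 4430 \left(2571 + 113\right) = 4430 \cdot 2684 = 11890120$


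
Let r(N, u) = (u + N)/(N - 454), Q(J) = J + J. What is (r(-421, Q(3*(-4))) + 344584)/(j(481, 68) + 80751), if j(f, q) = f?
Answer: 60302289/14215600 ≈ 4.2420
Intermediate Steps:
Q(J) = 2*J
r(N, u) = (N + u)/(-454 + N)
(r(-421, Q(3*(-4))) + 344584)/(j(481, 68) + 80751) = ((-421 + 2*(3*(-4)))/(-454 - 421) + 344584)/(481 + 80751) = ((-421 + 2*(-12))/(-875) + 344584)/81232 = (-(-421 - 24)/875 + 344584)*(1/81232) = (-1/875*(-445) + 344584)*(1/81232) = (89/175 + 344584)*(1/81232) = (60302289/175)*(1/81232) = 60302289/14215600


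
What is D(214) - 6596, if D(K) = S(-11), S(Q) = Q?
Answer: -6607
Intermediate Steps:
D(K) = -11
D(214) - 6596 = -11 - 6596 = -6607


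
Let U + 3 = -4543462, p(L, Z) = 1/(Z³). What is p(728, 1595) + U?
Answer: -18436108231866874/4057719875 ≈ -4.5435e+6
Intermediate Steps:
p(L, Z) = Z⁻³
U = -4543465 (U = -3 - 4543462 = -4543465)
p(728, 1595) + U = 1595⁻³ - 4543465 = 1/4057719875 - 4543465 = -18436108231866874/4057719875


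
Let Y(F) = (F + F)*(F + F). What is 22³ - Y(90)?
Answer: -21752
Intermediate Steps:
Y(F) = 4*F² (Y(F) = (2*F)*(2*F) = 4*F²)
22³ - Y(90) = 22³ - 4*90² = 10648 - 4*8100 = 10648 - 1*32400 = 10648 - 32400 = -21752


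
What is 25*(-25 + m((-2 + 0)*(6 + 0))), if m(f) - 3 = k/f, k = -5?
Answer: -6475/12 ≈ -539.58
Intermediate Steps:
m(f) = 3 - 5/f
25*(-25 + m((-2 + 0)*(6 + 0))) = 25*(-25 + (3 - 5*1/((-2 + 0)*(6 + 0)))) = 25*(-25 + (3 - 5/((-2*6)))) = 25*(-25 + (3 - 5/(-12))) = 25*(-25 + (3 - 5*(-1/12))) = 25*(-25 + (3 + 5/12)) = 25*(-25 + 41/12) = 25*(-259/12) = -6475/12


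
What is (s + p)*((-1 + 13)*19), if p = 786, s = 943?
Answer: 394212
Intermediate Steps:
(s + p)*((-1 + 13)*19) = (943 + 786)*((-1 + 13)*19) = 1729*(12*19) = 1729*228 = 394212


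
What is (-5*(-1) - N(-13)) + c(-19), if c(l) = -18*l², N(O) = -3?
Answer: -6490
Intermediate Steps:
(-5*(-1) - N(-13)) + c(-19) = (-5*(-1) - 1*(-3)) - 18*(-19)² = (5 + 3) - 18*361 = 8 - 6498 = -6490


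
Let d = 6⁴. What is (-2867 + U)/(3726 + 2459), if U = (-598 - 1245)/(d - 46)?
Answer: -3585593/7731250 ≈ -0.46378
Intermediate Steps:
d = 1296
U = -1843/1250 (U = (-598 - 1245)/(1296 - 46) = -1843/1250 ≈ -1.4744)
(-2867 + U)/(3726 + 2459) = (-2867 - 1843/1250)/(3726 + 2459) = -3585593/1250/6185 = -3585593/1250*1/6185 = -3585593/7731250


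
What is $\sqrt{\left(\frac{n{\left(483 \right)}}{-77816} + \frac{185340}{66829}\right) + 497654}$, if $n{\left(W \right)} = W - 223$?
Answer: $\frac{\sqrt{841158164625885830546074}}{1300091366} \approx 705.45$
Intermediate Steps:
$n{\left(W \right)} = -223 + W$
$\sqrt{\left(\frac{n{\left(483 \right)}}{-77816} + \frac{185340}{66829}\right) + 497654} = \sqrt{\left(\frac{-223 + 483}{-77816} + \frac{185340}{66829}\right) + 497654} = \sqrt{\left(260 \left(- \frac{1}{77816}\right) + 185340 \cdot \frac{1}{66829}\right) + 497654} = \sqrt{\left(- \frac{65}{19454} + \frac{185340}{66829}\right) + 497654} = \sqrt{\frac{3601260475}{1300091366} + 497654} = \sqrt{\frac{646999269915839}{1300091366}} = \frac{\sqrt{841158164625885830546074}}{1300091366}$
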